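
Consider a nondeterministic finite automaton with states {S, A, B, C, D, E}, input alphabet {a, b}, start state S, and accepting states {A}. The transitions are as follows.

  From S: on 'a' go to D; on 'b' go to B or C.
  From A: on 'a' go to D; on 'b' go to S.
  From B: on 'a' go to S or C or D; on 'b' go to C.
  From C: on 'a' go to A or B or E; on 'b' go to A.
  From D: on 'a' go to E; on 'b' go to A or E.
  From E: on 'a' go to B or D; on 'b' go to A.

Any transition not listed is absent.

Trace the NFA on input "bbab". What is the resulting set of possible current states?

Start in {S}.
Read 'b': S→{B, C}; now {B, C}.
Read 'b': B→{C}, C→{A}; now {A, C}.
Read 'a': A→{D}, C→{A, B, E}; now {A, B, D, E}.
Read 'b': A→{S}, B→{C}, D→{A, E}, E→{A}; now {S, A, C, E}.

{S, A, C, E}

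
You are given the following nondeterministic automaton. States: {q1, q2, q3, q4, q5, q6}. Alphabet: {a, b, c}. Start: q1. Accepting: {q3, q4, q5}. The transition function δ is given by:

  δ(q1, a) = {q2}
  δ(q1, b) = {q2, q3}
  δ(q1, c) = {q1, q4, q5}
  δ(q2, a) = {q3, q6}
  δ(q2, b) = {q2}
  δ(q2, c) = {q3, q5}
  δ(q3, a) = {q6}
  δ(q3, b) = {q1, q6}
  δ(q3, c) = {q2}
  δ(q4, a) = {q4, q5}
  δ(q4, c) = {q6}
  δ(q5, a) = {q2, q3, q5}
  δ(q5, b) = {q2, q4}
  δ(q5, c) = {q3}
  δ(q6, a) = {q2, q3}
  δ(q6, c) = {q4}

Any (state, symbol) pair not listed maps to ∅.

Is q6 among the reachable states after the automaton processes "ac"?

No

Start in {q1}.
Read 'a': {q1} → {q2}.
Read 'c': {q2} → {q3, q5}.
State q6 is not in {q3, q5}.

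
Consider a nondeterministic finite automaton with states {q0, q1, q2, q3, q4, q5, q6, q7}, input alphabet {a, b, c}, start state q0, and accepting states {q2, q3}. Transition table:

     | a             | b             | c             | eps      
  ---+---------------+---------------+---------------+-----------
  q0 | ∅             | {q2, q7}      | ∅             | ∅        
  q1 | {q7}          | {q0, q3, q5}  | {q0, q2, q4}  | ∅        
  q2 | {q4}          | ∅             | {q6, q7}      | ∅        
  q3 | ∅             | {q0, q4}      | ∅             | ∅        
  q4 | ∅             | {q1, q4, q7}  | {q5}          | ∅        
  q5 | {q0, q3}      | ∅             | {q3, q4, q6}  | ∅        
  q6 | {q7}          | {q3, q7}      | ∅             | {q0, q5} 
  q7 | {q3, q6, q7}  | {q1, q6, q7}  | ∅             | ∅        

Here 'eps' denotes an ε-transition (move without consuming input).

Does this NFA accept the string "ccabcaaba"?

No

Start in {q0}.
Read 'c': q0→∅; now ∅.
The set is empty and remains empty for the remaining 8 symbols.
The final set ∅ contains no accepting state.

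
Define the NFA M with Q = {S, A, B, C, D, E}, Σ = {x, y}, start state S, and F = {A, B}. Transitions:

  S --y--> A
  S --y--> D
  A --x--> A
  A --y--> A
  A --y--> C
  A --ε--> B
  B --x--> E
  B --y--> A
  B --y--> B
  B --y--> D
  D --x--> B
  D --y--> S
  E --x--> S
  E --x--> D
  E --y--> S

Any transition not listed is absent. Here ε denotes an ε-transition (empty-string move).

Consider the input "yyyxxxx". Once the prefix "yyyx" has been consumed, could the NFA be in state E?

Yes

Start in {S}.
Read 'y': S→{A, D}; union {A, D}; ε-closure = {A, B, D}.
Read 'y': A→{A, C}, B→{A, B, D}, D→{S}; now {S, A, B, C, D}.
Read 'y': S→{A, D}, A→{A, C}, B→{A, B, D}, C→∅, D→{S}; now {S, A, B, C, D}.
Read 'x': S→∅, A→{A}, B→{E}, C→∅, D→{B}; now {A, B, E}.
State E is in {A, B, E}.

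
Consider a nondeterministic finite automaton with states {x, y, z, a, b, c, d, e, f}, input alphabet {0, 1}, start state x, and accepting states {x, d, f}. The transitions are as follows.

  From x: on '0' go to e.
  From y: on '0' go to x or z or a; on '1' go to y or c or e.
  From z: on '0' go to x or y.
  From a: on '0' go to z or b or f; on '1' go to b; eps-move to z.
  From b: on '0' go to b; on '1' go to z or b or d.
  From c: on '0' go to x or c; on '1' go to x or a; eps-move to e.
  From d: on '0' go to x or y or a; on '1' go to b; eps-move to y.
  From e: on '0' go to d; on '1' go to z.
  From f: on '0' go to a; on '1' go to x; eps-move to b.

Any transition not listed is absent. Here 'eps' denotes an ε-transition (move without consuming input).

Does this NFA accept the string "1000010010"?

No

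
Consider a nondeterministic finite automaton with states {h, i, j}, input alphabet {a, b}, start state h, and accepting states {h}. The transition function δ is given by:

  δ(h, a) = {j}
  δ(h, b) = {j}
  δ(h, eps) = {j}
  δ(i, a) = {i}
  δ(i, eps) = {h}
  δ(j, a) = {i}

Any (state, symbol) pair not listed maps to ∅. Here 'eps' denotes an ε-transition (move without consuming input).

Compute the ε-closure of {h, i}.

Begin with {h, i}.
ε-move h → j; add j.

{h, i, j}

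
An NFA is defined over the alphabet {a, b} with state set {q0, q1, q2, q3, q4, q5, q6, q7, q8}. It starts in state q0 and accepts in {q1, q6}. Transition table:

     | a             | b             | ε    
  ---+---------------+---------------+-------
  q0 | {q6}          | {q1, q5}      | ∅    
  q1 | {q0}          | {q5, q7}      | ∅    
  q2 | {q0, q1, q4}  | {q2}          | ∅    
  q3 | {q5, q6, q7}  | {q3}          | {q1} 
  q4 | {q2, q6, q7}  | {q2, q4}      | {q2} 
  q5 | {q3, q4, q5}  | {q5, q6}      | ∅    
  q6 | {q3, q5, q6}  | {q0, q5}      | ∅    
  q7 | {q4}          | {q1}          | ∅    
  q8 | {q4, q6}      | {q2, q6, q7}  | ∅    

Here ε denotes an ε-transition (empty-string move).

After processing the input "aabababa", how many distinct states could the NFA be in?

8

Start in {q0}.
Read 'a': {q0} → {q6}.
Read 'a': {q6} → {q1, q3, q5, q6}.
Read 'b': {q1, q3, q5, q6} → {q0, q1, q3, q5, q6, q7}.
Read 'a': {q0, q1, q3, q5, q6, q7} → {q0, q1, q2, q3, q4, q5, q6, q7}.
Read 'b': {q0, q1, q2, q3, q4, q5, q6, q7} → {q0, q1, q2, q3, q4, q5, q6, q7}.
Read 'a': {q0, q1, q2, q3, q4, q5, q6, q7} → {q0, q1, q2, q3, q4, q5, q6, q7}.
Read 'b': {q0, q1, q2, q3, q4, q5, q6, q7} → {q0, q1, q2, q3, q4, q5, q6, q7}.
Read 'a': {q0, q1, q2, q3, q4, q5, q6, q7} → {q0, q1, q2, q3, q4, q5, q6, q7}.
That set has 8 states.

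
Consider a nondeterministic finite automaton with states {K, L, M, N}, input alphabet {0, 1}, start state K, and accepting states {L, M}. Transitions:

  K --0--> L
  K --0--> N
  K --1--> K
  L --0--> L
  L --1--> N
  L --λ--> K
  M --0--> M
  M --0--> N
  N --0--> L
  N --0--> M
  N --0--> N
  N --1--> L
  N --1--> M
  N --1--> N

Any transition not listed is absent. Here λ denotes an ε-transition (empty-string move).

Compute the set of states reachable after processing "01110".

{K, L, M, N}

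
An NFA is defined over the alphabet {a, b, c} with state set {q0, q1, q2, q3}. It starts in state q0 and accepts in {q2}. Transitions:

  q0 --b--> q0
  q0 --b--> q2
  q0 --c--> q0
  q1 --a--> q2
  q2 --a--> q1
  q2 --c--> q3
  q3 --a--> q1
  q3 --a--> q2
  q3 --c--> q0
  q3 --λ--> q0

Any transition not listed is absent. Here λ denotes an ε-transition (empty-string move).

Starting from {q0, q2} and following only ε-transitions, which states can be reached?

Begin with {q0, q2}.
No ε-moves leave this set, so the closure equals the set itself.

{q0, q2}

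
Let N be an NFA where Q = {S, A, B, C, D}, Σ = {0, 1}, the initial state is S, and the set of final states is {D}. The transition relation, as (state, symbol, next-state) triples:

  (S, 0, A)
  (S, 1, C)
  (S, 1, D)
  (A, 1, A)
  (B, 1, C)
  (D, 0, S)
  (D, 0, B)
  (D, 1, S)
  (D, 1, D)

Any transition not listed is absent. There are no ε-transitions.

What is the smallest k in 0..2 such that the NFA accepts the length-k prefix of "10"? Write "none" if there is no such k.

1

Start in {S}.
Read '1': S→{C, D}; now {C, D}.
None of the earlier sets intersect F, but {C, D} does.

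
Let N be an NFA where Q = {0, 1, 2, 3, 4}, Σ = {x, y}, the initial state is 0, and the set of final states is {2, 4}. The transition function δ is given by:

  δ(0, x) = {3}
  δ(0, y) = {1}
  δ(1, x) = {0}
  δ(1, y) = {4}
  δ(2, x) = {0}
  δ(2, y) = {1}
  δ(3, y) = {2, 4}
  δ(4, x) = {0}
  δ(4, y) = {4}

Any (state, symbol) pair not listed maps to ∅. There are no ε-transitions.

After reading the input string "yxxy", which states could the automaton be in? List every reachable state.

Start in {0}.
Read 'y': {0} → {1}.
Read 'x': {1} → {0}.
Read 'x': {0} → {3}.
Read 'y': {3} → {2, 4}.

{2, 4}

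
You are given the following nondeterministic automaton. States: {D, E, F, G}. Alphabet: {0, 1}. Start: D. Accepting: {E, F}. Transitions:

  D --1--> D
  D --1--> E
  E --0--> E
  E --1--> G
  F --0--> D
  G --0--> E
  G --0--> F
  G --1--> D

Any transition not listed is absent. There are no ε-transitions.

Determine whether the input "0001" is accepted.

No

Start in {D}.
Read '0': {D} → ∅.
The set is empty and remains empty for the remaining 3 symbols.
The final set ∅ contains no accepting state.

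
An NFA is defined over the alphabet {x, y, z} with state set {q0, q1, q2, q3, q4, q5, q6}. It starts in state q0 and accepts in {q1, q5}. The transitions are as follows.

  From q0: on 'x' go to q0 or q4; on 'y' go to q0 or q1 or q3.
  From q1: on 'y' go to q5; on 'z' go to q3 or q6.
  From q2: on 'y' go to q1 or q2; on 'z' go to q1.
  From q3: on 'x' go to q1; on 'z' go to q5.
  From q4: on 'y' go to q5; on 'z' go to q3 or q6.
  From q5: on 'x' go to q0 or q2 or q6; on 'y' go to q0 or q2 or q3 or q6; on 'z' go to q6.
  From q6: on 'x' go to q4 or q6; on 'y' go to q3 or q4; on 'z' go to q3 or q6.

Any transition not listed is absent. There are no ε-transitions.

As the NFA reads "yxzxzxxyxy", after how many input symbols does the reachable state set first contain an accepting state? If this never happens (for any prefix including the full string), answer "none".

Start in {q0}.
Read 'y': q0→{q0, q1, q3}; now {q0, q1, q3}.
None of the earlier sets intersect F, but {q0, q1, q3} does.

1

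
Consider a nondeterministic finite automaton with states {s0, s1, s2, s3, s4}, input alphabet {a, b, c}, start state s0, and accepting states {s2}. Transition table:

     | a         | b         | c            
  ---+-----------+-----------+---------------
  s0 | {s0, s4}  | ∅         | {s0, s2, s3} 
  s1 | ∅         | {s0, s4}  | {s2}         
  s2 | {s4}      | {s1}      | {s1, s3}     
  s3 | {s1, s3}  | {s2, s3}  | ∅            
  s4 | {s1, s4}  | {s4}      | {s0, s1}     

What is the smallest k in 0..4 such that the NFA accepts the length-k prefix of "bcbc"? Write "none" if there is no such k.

none

Start in {s0}.
Read 'b': s0→∅; now ∅.
The set is empty and remains empty for the remaining 3 symbols.
No reachable set along the way intersects F.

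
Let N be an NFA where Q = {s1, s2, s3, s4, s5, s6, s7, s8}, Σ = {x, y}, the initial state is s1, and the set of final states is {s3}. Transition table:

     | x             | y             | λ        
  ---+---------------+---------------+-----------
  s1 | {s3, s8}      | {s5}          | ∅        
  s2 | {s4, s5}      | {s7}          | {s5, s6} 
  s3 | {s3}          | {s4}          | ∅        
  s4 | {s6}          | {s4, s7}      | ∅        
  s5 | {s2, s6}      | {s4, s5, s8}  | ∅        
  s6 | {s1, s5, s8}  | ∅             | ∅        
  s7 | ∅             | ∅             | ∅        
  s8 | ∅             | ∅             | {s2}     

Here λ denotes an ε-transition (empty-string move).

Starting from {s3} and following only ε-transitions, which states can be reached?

{s3}

Begin with {s3}.
No ε-moves leave this set, so the closure equals the set itself.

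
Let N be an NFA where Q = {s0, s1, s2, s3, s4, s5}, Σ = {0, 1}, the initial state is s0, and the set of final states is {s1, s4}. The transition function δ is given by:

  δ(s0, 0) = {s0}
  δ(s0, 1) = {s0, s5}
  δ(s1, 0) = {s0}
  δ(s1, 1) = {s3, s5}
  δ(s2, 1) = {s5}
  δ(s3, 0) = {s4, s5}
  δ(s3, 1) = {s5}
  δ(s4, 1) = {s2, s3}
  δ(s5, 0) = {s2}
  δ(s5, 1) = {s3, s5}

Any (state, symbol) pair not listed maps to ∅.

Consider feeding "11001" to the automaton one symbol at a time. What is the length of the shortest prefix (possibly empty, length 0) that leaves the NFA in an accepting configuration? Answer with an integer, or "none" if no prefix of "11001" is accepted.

3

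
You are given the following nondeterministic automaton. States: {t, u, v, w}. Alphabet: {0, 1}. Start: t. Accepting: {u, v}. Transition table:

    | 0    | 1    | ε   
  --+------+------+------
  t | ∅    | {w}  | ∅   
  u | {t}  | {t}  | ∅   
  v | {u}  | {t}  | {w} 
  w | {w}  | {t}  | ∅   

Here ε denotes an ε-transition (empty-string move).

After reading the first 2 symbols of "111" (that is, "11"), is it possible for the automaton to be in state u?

Start in {t}.
Read '1': {t} → {w}.
Read '1': {w} → {t}.
State u is not in {t}.

No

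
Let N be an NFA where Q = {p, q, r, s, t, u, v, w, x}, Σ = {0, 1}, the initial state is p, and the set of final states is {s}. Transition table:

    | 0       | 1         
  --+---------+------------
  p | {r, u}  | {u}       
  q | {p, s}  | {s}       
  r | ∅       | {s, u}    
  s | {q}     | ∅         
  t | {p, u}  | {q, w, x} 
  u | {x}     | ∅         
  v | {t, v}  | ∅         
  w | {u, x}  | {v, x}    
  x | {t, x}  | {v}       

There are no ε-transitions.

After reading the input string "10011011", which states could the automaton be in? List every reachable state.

{s, v, x}

Start in {p}.
Read '1': p→{u}; now {u}.
Read '0': u→{x}; now {x}.
Read '0': x→{t, x}; now {t, x}.
Read '1': t→{q, w, x}, x→{v}; now {q, v, w, x}.
Read '1': q→{s}, v→∅, w→{v, x}, x→{v}; now {s, v, x}.
Read '0': s→{q}, v→{t, v}, x→{t, x}; now {q, t, v, x}.
Read '1': q→{s}, t→{q, w, x}, v→∅, x→{v}; now {q, s, v, w, x}.
Read '1': q→{s}, s→∅, v→∅, w→{v, x}, x→{v}; now {s, v, x}.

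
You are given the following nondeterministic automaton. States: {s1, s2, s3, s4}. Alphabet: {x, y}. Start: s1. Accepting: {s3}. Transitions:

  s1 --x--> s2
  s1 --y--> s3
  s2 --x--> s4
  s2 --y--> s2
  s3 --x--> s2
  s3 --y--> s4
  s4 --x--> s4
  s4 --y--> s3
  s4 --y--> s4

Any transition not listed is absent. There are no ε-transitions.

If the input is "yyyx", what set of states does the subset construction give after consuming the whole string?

{s2, s4}

Start in {s1}.
Read 'y': {s1} → {s3}.
Read 'y': {s3} → {s4}.
Read 'y': {s4} → {s3, s4}.
Read 'x': {s3, s4} → {s2, s4}.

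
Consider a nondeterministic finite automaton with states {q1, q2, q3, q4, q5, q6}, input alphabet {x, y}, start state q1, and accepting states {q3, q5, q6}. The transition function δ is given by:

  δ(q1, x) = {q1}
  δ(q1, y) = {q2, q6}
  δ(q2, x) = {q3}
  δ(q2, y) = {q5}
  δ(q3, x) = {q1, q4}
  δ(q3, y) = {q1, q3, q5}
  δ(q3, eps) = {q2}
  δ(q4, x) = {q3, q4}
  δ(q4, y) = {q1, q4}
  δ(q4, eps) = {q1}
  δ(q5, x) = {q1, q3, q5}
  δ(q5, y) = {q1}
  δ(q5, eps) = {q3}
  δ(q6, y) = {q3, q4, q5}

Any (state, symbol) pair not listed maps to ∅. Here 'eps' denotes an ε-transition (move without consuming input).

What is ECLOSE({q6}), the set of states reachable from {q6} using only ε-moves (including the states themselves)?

Begin with {q6}.
No ε-moves leave this set, so the closure equals the set itself.

{q6}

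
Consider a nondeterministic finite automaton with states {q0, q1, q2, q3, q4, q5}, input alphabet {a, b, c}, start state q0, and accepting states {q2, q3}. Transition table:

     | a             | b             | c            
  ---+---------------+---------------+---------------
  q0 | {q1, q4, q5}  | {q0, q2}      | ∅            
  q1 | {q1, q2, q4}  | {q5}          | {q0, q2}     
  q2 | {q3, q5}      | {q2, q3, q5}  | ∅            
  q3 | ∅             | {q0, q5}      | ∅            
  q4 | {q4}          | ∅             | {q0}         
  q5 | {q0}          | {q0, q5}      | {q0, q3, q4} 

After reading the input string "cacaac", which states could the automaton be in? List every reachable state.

∅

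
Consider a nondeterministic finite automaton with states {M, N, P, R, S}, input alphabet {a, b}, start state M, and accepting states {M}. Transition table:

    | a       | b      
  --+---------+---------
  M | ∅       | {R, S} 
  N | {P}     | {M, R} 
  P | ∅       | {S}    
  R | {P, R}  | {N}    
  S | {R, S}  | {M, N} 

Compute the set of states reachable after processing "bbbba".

Start in {M}.
Read 'b': M→{R, S}; now {R, S}.
Read 'b': R→{N}, S→{M, N}; now {M, N}.
Read 'b': M→{R, S}, N→{M, R}; now {M, R, S}.
Read 'b': M→{R, S}, R→{N}, S→{M, N}; now {M, N, R, S}.
Read 'a': M→∅, N→{P}, R→{P, R}, S→{R, S}; now {P, R, S}.

{P, R, S}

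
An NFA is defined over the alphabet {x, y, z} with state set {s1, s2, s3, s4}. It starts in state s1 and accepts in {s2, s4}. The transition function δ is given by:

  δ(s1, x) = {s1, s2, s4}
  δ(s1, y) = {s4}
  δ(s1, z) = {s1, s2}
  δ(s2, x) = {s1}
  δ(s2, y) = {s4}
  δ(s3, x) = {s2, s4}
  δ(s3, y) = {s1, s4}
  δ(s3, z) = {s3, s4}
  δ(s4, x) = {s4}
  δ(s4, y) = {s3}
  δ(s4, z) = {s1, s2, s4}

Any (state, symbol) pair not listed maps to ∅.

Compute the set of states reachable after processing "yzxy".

{s3, s4}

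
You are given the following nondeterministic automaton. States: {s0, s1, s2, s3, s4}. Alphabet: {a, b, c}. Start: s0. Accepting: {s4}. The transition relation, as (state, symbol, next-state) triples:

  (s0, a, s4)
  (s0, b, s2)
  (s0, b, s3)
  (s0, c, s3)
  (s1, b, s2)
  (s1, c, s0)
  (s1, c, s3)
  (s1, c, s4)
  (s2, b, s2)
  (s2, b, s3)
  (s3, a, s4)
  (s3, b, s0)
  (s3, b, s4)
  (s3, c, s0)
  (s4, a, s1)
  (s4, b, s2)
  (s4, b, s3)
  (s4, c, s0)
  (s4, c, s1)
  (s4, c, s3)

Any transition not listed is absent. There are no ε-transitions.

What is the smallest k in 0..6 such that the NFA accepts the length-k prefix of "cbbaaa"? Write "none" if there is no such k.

2

Start in {s0}.
Read 'c': s0→{s3}; now {s3}.
Read 'b': s3→{s0, s4}; now {s0, s4}.
None of the earlier sets intersect F, but {s0, s4} does.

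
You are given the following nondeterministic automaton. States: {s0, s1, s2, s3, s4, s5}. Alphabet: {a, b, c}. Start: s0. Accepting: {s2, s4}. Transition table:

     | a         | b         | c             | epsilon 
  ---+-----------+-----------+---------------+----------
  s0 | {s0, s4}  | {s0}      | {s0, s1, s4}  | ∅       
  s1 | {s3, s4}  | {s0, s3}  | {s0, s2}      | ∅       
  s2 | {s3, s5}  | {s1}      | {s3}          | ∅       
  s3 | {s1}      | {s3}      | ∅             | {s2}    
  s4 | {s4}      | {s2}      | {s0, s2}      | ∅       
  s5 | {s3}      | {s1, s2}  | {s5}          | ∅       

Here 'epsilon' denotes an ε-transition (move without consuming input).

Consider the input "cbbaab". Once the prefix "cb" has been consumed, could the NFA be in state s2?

Start in {s0}.
Read 'c': {s0} → {s0, s1, s4}.
Read 'b': {s0, s1, s4} → {s0, s2, s3}.
State s2 is in {s0, s2, s3}.

Yes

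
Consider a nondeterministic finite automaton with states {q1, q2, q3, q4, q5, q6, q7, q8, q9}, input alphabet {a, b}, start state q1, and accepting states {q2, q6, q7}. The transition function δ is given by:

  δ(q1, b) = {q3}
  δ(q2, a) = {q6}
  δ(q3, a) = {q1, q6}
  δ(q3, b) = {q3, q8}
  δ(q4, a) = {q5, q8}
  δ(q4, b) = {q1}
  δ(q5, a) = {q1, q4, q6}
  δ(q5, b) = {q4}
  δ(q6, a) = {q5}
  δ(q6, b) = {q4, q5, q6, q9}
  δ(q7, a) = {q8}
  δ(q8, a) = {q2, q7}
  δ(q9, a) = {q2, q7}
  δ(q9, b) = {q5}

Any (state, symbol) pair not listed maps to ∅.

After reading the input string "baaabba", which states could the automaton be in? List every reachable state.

{q1, q2, q4, q5, q6, q7, q8}

Start in {q1}.
Read 'b': q1→{q3}; now {q3}.
Read 'a': q3→{q1, q6}; now {q1, q6}.
Read 'a': q1→∅, q6→{q5}; now {q5}.
Read 'a': q5→{q1, q4, q6}; now {q1, q4, q6}.
Read 'b': q1→{q3}, q4→{q1}, q6→{q4, q5, q6, q9}; now {q1, q3, q4, q5, q6, q9}.
Read 'b': q1→{q3}, q3→{q3, q8}, q4→{q1}, q5→{q4}, q6→{q4, q5, q6, q9}, q9→{q5}; now {q1, q3, q4, q5, q6, q8, q9}.
Read 'a': q1→∅, q3→{q1, q6}, q4→{q5, q8}, q5→{q1, q4, q6}, q6→{q5}, q8→{q2, q7}, q9→{q2, q7}; now {q1, q2, q4, q5, q6, q7, q8}.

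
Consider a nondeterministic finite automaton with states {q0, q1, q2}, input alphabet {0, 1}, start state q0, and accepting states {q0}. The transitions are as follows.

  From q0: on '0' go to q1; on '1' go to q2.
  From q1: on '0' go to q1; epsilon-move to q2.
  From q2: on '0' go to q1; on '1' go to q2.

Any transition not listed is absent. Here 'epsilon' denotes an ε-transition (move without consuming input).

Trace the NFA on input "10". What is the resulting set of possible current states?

Start in {q0}.
Read '1': q0→{q2}; now {q2}.
Read '0': q2→{q1}; union {q1}; ε-closure = {q1, q2}.

{q1, q2}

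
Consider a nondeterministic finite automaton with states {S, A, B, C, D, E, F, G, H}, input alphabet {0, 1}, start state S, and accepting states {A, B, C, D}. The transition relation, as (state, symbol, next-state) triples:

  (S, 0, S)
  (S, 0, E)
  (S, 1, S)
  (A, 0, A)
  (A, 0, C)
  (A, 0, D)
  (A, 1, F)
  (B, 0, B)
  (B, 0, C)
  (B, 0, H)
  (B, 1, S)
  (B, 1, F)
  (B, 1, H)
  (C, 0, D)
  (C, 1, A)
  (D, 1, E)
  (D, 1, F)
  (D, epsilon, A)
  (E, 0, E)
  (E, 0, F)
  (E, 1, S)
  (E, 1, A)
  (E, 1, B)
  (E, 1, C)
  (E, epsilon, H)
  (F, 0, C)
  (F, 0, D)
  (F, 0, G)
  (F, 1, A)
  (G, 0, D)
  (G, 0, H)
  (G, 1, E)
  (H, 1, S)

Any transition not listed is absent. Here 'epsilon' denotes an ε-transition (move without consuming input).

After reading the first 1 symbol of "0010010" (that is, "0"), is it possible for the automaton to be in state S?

Yes

Start in {S}.
Read '0': S→{S, E}; union {S, E}; ε-closure = {S, E, H}.
State S is in {S, E, H}.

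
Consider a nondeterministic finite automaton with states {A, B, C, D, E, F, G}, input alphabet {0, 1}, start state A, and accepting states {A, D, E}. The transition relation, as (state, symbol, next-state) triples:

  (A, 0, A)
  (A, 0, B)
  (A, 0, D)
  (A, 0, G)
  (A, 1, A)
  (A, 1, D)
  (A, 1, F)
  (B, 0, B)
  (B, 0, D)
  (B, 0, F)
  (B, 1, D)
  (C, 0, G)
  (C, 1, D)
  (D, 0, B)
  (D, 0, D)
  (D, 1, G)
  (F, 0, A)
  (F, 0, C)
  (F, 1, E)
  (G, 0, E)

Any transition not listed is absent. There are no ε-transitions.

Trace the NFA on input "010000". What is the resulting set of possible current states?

{A, B, C, D, E, F, G}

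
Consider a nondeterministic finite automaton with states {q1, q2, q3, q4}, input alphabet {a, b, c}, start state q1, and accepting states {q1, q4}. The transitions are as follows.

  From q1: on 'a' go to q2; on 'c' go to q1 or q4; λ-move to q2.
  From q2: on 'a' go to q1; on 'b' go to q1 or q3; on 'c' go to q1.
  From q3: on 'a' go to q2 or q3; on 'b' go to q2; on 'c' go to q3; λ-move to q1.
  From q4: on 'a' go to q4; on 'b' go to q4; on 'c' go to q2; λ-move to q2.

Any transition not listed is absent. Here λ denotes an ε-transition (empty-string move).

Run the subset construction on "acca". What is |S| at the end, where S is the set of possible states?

3

Start: ε-closure({q1}) = {q1, q2}.
Read 'a': {q1, q2} → {q1, q2}.
Read 'c': {q1, q2} → {q1, q2, q4}.
Read 'c': {q1, q2, q4} → {q1, q2, q4}.
Read 'a': {q1, q2, q4} → {q1, q2, q4}.
That set has 3 states.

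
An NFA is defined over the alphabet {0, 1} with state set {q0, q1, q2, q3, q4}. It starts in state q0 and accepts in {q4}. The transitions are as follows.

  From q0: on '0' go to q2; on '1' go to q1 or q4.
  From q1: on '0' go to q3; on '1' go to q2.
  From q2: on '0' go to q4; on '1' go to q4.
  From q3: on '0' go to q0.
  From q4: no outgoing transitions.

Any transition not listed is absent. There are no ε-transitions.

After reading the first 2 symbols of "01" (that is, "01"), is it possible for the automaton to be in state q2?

No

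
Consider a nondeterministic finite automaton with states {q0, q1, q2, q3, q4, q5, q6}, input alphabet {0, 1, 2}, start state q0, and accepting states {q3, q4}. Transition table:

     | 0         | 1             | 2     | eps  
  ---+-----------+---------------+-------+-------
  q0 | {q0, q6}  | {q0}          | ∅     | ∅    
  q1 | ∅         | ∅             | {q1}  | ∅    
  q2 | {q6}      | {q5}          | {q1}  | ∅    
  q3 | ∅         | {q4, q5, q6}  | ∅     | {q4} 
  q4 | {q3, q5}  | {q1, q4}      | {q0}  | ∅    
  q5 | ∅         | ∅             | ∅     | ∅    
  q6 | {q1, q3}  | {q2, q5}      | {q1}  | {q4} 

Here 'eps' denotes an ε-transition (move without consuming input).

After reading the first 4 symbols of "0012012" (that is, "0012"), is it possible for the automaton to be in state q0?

Yes

Start in {q0}.
Read '0': q0→{q0, q6}; union {q0, q6}; ε-closure = {q0, q4, q6}.
Read '0': q0→{q0, q6}, q4→{q3, q5}, q6→{q1, q3}; union {q0, q1, q3, q5, q6}; ε-closure = {q0, q1, q3, q4, q5, q6}.
Read '1': q0→{q0}, q1→∅, q3→{q4, q5, q6}, q4→{q1, q4}, q5→∅, q6→{q2, q5}; now {q0, q1, q2, q4, q5, q6}.
Read '2': q0→∅, q1→{q1}, q2→{q1}, q4→{q0}, q5→∅, q6→{q1}; now {q0, q1}.
State q0 is in {q0, q1}.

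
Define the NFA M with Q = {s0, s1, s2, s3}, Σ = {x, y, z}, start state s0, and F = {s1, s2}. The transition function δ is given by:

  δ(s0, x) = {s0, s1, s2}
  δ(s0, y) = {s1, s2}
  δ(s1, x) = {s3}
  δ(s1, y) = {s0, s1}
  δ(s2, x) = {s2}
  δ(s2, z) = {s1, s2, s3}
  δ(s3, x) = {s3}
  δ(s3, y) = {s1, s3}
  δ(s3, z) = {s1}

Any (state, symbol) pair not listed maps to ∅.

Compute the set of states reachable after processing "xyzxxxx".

{s2, s3}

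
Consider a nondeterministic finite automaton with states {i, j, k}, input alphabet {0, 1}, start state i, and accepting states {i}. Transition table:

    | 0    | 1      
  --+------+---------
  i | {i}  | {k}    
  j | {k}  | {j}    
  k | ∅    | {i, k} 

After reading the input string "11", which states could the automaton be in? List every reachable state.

Start in {i}.
Read '1': i→{k}; now {k}.
Read '1': k→{i, k}; now {i, k}.

{i, k}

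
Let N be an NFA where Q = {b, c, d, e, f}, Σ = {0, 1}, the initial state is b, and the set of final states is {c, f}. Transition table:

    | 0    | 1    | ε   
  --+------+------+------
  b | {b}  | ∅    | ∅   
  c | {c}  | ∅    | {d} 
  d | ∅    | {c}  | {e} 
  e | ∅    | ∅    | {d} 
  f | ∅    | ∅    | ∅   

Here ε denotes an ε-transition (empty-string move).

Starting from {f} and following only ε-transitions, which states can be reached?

{f}

Begin with {f}.
No ε-moves leave this set, so the closure equals the set itself.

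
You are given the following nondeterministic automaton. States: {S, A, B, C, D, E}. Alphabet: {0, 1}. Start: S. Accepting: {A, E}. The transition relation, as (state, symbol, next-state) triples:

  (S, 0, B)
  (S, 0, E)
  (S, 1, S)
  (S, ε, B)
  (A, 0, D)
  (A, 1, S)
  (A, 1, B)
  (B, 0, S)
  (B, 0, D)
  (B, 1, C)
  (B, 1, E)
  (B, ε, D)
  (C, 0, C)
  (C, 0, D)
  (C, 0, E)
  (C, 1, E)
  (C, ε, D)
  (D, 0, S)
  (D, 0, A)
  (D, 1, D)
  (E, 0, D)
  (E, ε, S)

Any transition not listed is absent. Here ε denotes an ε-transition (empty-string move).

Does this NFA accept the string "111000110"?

Start: ε-closure({S}) = {S, B, D}.
Read '1': {S, B, D} → {S, B, C, D, E}.
Read '1': {S, B, C, D, E} → {S, B, C, D, E}.
Read '1': {S, B, C, D, E} → {S, B, C, D, E}.
Read '0': {S, B, C, D, E} → {S, A, B, C, D, E}.
Read '0': {S, A, B, C, D, E} → {S, A, B, C, D, E}.
Read '0': {S, A, B, C, D, E} → {S, A, B, C, D, E}.
Read '1': {S, A, B, C, D, E} → {S, B, C, D, E}.
Read '1': {S, B, C, D, E} → {S, B, C, D, E}.
Read '0': {S, B, C, D, E} → {S, A, B, C, D, E}.
The final set {S, A, B, C, D, E} contains the accepting states A, E.

Yes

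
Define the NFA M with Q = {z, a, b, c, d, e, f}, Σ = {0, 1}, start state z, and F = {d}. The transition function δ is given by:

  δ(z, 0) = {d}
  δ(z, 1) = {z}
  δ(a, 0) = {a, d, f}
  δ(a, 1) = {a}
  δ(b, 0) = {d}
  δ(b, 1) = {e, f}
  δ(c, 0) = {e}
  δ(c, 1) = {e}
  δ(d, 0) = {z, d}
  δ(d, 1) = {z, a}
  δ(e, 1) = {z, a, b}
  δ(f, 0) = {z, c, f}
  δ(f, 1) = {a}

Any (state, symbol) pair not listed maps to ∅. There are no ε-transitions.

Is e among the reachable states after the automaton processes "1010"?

Start in {z}.
Read '1': {z} → {z}.
Read '0': {z} → {d}.
Read '1': {d} → {z, a}.
Read '0': {z, a} → {a, d, f}.
State e is not in {a, d, f}.

No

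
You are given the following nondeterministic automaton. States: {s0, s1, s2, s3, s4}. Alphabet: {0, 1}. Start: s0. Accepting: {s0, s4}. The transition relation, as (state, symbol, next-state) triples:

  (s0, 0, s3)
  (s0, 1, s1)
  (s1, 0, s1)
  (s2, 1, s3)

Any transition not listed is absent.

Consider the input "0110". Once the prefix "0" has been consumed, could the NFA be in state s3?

Yes

Start in {s0}.
Read '0': {s0} → {s3}.
State s3 is in {s3}.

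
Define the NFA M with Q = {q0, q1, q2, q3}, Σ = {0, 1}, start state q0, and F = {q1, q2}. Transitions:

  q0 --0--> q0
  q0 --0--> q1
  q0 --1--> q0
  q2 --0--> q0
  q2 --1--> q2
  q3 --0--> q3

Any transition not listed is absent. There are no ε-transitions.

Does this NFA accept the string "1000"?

Yes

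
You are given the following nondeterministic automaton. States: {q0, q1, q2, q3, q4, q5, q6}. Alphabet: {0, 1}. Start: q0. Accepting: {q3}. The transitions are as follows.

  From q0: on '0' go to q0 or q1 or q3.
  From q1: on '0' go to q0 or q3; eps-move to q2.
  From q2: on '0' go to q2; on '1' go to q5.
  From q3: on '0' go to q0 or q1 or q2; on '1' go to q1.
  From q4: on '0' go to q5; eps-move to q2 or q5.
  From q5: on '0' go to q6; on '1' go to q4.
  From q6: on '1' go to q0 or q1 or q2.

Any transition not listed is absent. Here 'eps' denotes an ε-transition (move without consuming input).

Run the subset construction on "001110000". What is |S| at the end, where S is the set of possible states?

1

Start in {q0}.
Read '0': {q0} → {q0, q1, q2, q3}.
Read '0': {q0, q1, q2, q3} → {q0, q1, q2, q3}.
Read '1': {q0, q1, q2, q3} → {q1, q2, q5}.
Read '1': {q1, q2, q5} → {q2, q4, q5}.
Read '1': {q2, q4, q5} → {q2, q4, q5}.
Read '0': {q2, q4, q5} → {q2, q5, q6}.
Read '0': {q2, q5, q6} → {q2, q6}.
Read '0': {q2, q6} → {q2}.
Read '0': {q2} → {q2}.
That set has 1 state.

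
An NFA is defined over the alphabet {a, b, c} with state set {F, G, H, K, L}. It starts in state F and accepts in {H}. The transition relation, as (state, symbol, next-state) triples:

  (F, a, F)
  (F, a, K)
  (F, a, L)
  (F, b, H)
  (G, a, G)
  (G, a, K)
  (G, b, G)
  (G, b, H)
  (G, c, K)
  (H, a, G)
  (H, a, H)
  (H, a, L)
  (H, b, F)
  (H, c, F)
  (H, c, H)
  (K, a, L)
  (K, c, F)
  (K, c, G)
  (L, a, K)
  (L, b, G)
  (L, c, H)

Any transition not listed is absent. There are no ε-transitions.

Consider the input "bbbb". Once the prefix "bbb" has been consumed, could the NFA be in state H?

Yes

Start in {F}.
Read 'b': F→{H}; now {H}.
Read 'b': H→{F}; now {F}.
Read 'b': F→{H}; now {H}.
State H is in {H}.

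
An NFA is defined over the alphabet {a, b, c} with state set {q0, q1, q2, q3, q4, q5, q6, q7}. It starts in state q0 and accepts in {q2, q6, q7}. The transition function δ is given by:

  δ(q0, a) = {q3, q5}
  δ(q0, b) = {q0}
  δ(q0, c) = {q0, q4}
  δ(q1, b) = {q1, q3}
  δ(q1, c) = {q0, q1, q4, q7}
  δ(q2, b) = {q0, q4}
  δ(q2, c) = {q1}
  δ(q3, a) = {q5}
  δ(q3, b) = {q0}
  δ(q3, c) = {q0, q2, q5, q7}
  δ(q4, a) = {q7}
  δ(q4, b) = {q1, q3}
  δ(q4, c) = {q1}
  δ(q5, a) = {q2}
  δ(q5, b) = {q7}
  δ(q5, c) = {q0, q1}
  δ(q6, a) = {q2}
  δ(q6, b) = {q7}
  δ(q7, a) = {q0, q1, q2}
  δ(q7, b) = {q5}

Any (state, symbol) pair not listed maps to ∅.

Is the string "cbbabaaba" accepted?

Start in {q0}.
Read 'c': q0→{q0, q4}; now {q0, q4}.
Read 'b': q0→{q0}, q4→{q1, q3}; now {q0, q1, q3}.
Read 'b': q0→{q0}, q1→{q1, q3}, q3→{q0}; now {q0, q1, q3}.
Read 'a': q0→{q3, q5}, q1→∅, q3→{q5}; now {q3, q5}.
Read 'b': q3→{q0}, q5→{q7}; now {q0, q7}.
Read 'a': q0→{q3, q5}, q7→{q0, q1, q2}; now {q0, q1, q2, q3, q5}.
Read 'a': q0→{q3, q5}, q1→∅, q2→∅, q3→{q5}, q5→{q2}; now {q2, q3, q5}.
Read 'b': q2→{q0, q4}, q3→{q0}, q5→{q7}; now {q0, q4, q7}.
Read 'a': q0→{q3, q5}, q4→{q7}, q7→{q0, q1, q2}; now {q0, q1, q2, q3, q5, q7}.
The final set {q0, q1, q2, q3, q5, q7} contains the accepting states q2, q7.

Yes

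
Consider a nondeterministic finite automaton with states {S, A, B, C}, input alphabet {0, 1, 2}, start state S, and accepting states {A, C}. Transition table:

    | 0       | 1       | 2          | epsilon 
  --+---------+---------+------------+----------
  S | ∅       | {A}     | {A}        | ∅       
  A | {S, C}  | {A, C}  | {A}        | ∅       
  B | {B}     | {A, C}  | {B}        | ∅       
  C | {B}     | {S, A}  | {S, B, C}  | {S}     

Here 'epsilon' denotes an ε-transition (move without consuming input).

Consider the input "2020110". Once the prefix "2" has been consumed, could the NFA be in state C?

No

Start in {S}.
Read '2': S→{A}; now {A}.
State C is not in {A}.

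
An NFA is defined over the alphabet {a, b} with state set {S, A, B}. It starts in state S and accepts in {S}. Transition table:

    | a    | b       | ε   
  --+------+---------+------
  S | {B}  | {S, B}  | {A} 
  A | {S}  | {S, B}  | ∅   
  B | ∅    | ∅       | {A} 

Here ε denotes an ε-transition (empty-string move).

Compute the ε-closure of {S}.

Begin with {S}.
ε-move S → A; add A.

{S, A}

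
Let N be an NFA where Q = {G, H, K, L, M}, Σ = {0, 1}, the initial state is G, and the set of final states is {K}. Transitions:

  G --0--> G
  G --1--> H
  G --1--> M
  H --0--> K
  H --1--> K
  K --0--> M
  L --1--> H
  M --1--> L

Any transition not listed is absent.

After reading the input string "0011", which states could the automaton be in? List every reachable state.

Start in {G}.
Read '0': G→{G}; now {G}.
Read '0': G→{G}; now {G}.
Read '1': G→{H, M}; now {H, M}.
Read '1': H→{K}, M→{L}; now {K, L}.

{K, L}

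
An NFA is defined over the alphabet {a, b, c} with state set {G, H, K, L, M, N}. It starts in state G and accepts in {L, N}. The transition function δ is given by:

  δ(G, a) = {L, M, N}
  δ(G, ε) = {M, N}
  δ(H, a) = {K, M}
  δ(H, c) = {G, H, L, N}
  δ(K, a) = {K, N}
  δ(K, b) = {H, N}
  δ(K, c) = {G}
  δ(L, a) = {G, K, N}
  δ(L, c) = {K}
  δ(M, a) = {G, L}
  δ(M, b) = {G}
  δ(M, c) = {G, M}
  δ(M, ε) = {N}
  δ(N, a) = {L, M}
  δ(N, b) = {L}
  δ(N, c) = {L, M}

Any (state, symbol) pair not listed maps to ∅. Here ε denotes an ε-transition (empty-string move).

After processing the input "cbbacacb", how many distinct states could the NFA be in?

5

Start: ε-closure({G}) = {G, M, N}.
Read 'c': {G, M, N} → {G, L, M, N}.
Read 'b': {G, L, M, N} → {G, L, M, N}.
Read 'b': {G, L, M, N} → {G, L, M, N}.
Read 'a': {G, L, M, N} → {G, K, L, M, N}.
Read 'c': {G, K, L, M, N} → {G, K, L, M, N}.
Read 'a': {G, K, L, M, N} → {G, K, L, M, N}.
Read 'c': {G, K, L, M, N} → {G, K, L, M, N}.
Read 'b': {G, K, L, M, N} → {G, H, L, M, N}.
That set has 5 states.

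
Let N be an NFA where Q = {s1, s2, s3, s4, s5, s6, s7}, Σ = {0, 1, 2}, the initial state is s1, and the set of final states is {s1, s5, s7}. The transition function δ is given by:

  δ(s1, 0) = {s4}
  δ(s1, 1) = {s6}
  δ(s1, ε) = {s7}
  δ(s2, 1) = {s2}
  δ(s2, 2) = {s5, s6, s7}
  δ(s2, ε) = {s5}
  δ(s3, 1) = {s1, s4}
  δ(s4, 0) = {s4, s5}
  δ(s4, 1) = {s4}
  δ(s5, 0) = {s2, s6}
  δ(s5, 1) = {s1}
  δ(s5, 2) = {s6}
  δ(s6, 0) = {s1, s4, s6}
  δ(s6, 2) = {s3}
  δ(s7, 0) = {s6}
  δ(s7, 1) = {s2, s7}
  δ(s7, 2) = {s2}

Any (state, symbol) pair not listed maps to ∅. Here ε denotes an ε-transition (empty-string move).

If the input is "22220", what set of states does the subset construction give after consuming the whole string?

{s1, s2, s4, s5, s6, s7}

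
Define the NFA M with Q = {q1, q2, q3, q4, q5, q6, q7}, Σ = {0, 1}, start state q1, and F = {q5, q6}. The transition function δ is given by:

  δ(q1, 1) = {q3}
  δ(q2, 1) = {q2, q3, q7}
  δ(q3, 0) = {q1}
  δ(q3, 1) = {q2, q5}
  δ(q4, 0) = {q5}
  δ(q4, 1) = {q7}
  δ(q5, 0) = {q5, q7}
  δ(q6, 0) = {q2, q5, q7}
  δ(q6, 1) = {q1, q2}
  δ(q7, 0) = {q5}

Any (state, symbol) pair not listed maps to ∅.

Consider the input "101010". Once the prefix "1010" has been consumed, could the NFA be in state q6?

No

Start in {q1}.
Read '1': {q1} → {q3}.
Read '0': {q3} → {q1}.
Read '1': {q1} → {q3}.
Read '0': {q3} → {q1}.
State q6 is not in {q1}.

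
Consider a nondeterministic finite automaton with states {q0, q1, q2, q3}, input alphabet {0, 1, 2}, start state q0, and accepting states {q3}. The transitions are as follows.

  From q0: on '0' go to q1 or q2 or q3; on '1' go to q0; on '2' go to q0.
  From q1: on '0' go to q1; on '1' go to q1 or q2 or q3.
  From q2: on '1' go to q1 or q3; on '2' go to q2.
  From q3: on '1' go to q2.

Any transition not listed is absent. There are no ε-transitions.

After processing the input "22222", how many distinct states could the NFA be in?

1

Start in {q0}.
Read '2': q0→{q0}; now {q0}.
Read '2': q0→{q0}; now {q0}.
Read '2': q0→{q0}; now {q0}.
Read '2': q0→{q0}; now {q0}.
Read '2': q0→{q0}; now {q0}.
That set has 1 state.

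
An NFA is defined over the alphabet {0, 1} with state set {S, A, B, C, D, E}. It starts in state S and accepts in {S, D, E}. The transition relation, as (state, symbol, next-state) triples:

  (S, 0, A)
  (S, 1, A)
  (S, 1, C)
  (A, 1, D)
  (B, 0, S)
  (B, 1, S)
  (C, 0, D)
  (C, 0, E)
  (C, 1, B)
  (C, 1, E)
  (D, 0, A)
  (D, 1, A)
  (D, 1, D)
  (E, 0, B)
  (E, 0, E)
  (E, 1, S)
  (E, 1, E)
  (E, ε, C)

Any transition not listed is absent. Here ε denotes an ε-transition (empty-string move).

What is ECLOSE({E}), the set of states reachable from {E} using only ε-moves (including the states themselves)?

Begin with {E}.
ε-move E → C; add C.

{C, E}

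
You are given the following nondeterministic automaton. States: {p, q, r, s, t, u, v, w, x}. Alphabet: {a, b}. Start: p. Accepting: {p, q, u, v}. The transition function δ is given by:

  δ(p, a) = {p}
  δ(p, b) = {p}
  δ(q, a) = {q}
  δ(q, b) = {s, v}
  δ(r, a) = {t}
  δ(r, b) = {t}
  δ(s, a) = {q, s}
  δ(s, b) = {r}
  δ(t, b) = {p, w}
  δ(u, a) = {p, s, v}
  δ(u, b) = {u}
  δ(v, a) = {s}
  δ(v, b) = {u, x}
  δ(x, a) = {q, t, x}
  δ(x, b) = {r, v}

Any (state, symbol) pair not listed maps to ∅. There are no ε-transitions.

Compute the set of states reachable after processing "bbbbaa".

{p}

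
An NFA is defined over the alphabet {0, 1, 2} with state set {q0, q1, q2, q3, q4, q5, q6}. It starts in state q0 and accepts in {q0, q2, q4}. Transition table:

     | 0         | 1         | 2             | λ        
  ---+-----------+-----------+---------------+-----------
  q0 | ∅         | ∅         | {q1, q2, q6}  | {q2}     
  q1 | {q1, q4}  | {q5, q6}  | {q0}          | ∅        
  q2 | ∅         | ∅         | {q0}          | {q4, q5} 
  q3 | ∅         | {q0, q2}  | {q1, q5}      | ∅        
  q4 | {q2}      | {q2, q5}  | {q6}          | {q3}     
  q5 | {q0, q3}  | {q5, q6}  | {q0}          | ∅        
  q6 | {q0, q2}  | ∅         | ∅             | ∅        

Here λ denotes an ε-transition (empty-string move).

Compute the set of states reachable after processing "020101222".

{q0, q1, q2, q3, q4, q5, q6}

Start: ε-closure({q0}) = {q0, q2, q3, q4, q5}.
Read '0': q0→∅, q2→∅, q3→∅, q4→{q2}, q5→{q0, q3}; union {q0, q2, q3}; ε-closure = {q0, q2, q3, q4, q5}.
Read '2': q0→{q1, q2, q6}, q2→{q0}, q3→{q1, q5}, q4→{q6}, q5→{q0}; union {q0, q1, q2, q5, q6}; ε-closure = {q0, q1, q2, q3, q4, q5, q6}.
Read '0': q0→∅, q1→{q1, q4}, q2→∅, q3→∅, q4→{q2}, q5→{q0, q3}, q6→{q0, q2}; union {q0, q1, q2, q3, q4}; ε-closure = {q0, q1, q2, q3, q4, q5}.
Read '1': q0→∅, q1→{q5, q6}, q2→∅, q3→{q0, q2}, q4→{q2, q5}, q5→{q5, q6}; union {q0, q2, q5, q6}; ε-closure = {q0, q2, q3, q4, q5, q6}.
Read '0': q0→∅, q2→∅, q3→∅, q4→{q2}, q5→{q0, q3}, q6→{q0, q2}; union {q0, q2, q3}; ε-closure = {q0, q2, q3, q4, q5}.
Read '1': q0→∅, q2→∅, q3→{q0, q2}, q4→{q2, q5}, q5→{q5, q6}; union {q0, q2, q5, q6}; ε-closure = {q0, q2, q3, q4, q5, q6}.
Read '2': q0→{q1, q2, q6}, q2→{q0}, q3→{q1, q5}, q4→{q6}, q5→{q0}, q6→∅; union {q0, q1, q2, q5, q6}; ε-closure = {q0, q1, q2, q3, q4, q5, q6}.
Read '2': q0→{q1, q2, q6}, q1→{q0}, q2→{q0}, q3→{q1, q5}, q4→{q6}, q5→{q0}, q6→∅; union {q0, q1, q2, q5, q6}; ε-closure = {q0, q1, q2, q3, q4, q5, q6}.
Read '2': q0→{q1, q2, q6}, q1→{q0}, q2→{q0}, q3→{q1, q5}, q4→{q6}, q5→{q0}, q6→∅; union {q0, q1, q2, q5, q6}; ε-closure = {q0, q1, q2, q3, q4, q5, q6}.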